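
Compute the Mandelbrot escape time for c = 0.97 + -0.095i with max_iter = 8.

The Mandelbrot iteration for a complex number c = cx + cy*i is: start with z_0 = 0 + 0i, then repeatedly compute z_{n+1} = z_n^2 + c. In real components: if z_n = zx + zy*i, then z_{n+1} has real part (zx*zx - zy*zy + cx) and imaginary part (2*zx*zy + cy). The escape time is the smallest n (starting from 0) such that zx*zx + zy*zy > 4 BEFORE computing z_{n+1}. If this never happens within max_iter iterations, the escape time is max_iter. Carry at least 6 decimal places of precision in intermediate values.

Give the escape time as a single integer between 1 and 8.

Answer: 3

Derivation:
z_0 = 0 + 0i, c = 0.9700 + -0.0950i
Iter 1: z = 0.9700 + -0.0950i, |z|^2 = 0.9499
Iter 2: z = 1.9019 + -0.2793i, |z|^2 = 3.6951
Iter 3: z = 4.5091 + -1.1574i, |z|^2 = 21.6717
Escaped at iteration 3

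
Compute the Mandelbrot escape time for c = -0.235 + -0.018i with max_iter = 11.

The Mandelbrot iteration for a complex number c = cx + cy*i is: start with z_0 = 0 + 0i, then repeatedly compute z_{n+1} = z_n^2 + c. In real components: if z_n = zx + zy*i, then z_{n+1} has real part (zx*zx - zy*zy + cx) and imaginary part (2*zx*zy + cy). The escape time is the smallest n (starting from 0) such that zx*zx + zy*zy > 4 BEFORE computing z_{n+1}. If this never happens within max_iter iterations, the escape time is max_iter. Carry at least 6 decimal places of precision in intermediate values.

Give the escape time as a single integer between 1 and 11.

Answer: 11

Derivation:
z_0 = 0 + 0i, c = -0.2350 + -0.0180i
Iter 1: z = -0.2350 + -0.0180i, |z|^2 = 0.0555
Iter 2: z = -0.1801 + -0.0095i, |z|^2 = 0.0325
Iter 3: z = -0.2027 + -0.0146i, |z|^2 = 0.0413
Iter 4: z = -0.1941 + -0.0121i, |z|^2 = 0.0378
Iter 5: z = -0.1975 + -0.0133i, |z|^2 = 0.0392
Iter 6: z = -0.1962 + -0.0127i, |z|^2 = 0.0387
Iter 7: z = -0.1967 + -0.0130i, |z|^2 = 0.0388
Iter 8: z = -0.1965 + -0.0129i, |z|^2 = 0.0388
Iter 9: z = -0.1966 + -0.0129i, |z|^2 = 0.0388
Iter 10: z = -0.1965 + -0.0129i, |z|^2 = 0.0388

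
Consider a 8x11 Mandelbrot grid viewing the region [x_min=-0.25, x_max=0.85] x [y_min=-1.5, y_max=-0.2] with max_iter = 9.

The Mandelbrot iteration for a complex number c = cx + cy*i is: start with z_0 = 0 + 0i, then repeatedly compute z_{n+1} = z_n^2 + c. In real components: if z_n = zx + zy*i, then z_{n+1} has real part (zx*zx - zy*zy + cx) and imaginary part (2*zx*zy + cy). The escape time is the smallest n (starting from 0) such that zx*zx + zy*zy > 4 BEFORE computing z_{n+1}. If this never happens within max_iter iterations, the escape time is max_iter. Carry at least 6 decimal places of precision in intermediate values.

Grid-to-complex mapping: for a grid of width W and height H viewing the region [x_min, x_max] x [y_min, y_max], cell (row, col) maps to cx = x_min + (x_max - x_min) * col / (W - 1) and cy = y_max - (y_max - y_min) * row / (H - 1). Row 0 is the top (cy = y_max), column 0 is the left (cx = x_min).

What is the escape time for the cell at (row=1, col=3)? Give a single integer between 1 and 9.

Answer: 9

Derivation:
z_0 = 0 + 0i, c = 0.2214 + -0.3300i
Iter 1: z = 0.2214 + -0.3300i, |z|^2 = 0.1579
Iter 2: z = 0.1616 + -0.4761i, |z|^2 = 0.2528
Iter 3: z = 0.0208 + -0.4839i, |z|^2 = 0.2345
Iter 4: z = -0.0122 + -0.3501i, |z|^2 = 0.1228
Iter 5: z = 0.0990 + -0.3214i, |z|^2 = 0.1131
Iter 6: z = 0.1279 + -0.3936i, |z|^2 = 0.1713
Iter 7: z = 0.0828 + -0.4307i, |z|^2 = 0.1924
Iter 8: z = 0.0428 + -0.4014i, |z|^2 = 0.1629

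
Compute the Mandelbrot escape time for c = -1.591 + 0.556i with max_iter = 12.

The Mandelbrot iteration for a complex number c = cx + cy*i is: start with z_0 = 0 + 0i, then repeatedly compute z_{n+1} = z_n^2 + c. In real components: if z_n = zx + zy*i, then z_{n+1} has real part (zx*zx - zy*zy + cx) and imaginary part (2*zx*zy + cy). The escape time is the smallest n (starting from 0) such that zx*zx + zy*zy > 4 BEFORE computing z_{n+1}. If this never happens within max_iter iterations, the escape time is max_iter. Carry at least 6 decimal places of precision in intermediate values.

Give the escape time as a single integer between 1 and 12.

z_0 = 0 + 0i, c = -1.5910 + 0.5560i
Iter 1: z = -1.5910 + 0.5560i, |z|^2 = 2.8404
Iter 2: z = 0.6311 + -1.2132i, |z|^2 = 1.8702
Iter 3: z = -2.6645 + -0.9754i, |z|^2 = 8.0509
Escaped at iteration 3

Answer: 3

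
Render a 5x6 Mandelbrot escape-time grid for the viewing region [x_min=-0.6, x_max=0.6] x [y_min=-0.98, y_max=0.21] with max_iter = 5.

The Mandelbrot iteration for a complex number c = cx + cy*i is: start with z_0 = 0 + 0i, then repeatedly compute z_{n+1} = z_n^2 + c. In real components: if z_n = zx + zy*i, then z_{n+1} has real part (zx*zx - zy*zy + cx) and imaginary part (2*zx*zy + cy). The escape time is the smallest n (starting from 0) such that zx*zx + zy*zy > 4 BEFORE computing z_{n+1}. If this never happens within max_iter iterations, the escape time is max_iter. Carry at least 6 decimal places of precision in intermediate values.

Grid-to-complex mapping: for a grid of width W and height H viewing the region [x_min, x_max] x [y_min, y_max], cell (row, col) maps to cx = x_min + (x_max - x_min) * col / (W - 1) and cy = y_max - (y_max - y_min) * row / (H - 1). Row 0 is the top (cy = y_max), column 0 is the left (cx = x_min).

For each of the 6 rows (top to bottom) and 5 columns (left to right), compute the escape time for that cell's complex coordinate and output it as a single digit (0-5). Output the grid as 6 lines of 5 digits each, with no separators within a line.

Answer: 55554
55554
55554
55553
55553
45532

Derivation:
(row=0, col=0): c = -0.6000 + 0.2100i → escape time 5
(row=0, col=1): c = -0.3000 + 0.2100i → escape time 5
(row=0, col=2): c = 0.0000 + 0.2100i → escape time 5
(row=0, col=3): c = 0.3000 + 0.2100i → escape time 5
(row=0, col=4): c = 0.6000 + 0.2100i → escape time 4
(row=1, col=0): c = -0.6000 + -0.0280i → escape time 5
(row=1, col=1): c = -0.3000 + -0.0280i → escape time 5
(row=1, col=2): c = 0.0000 + -0.0280i → escape time 5
(row=1, col=3): c = 0.3000 + -0.0280i → escape time 5
(row=1, col=4): c = 0.6000 + -0.0280i → escape time 4
(row=2, col=0): c = -0.6000 + -0.2660i → escape time 5
(row=2, col=1): c = -0.3000 + -0.2660i → escape time 5
(row=2, col=2): c = 0.0000 + -0.2660i → escape time 5
(row=2, col=3): c = 0.3000 + -0.2660i → escape time 5
(row=2, col=4): c = 0.6000 + -0.2660i → escape time 4
(row=3, col=0): c = -0.6000 + -0.5040i → escape time 5
(row=3, col=1): c = -0.3000 + -0.5040i → escape time 5
(row=3, col=2): c = 0.0000 + -0.5040i → escape time 5
(row=3, col=3): c = 0.3000 + -0.5040i → escape time 5
(row=3, col=4): c = 0.6000 + -0.5040i → escape time 3
(row=4, col=0): c = -0.6000 + -0.7420i → escape time 5
(row=4, col=1): c = -0.3000 + -0.7420i → escape time 5
(row=4, col=2): c = 0.0000 + -0.7420i → escape time 5
(row=4, col=3): c = 0.3000 + -0.7420i → escape time 5
(row=4, col=4): c = 0.6000 + -0.7420i → escape time 3
(row=5, col=0): c = -0.6000 + -0.9800i → escape time 4
(row=5, col=1): c = -0.3000 + -0.9800i → escape time 5
(row=5, col=2): c = 0.0000 + -0.9800i → escape time 5
(row=5, col=3): c = 0.3000 + -0.9800i → escape time 3
(row=5, col=4): c = 0.6000 + -0.9800i → escape time 2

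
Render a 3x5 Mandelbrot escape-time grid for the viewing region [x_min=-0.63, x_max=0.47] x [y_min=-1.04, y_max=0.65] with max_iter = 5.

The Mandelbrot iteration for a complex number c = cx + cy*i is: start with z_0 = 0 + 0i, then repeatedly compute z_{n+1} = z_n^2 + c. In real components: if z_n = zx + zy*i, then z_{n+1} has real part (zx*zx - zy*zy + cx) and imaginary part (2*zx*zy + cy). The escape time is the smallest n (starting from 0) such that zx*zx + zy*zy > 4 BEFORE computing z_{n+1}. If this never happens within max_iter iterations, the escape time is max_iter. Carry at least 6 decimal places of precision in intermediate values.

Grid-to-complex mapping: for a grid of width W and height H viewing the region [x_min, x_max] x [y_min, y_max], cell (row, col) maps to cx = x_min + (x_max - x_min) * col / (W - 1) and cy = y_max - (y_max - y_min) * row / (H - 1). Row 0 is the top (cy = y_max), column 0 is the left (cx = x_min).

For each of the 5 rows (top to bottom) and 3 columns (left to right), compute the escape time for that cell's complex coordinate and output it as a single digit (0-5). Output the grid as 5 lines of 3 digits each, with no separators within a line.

(row=0, col=0): c = -0.6300 + 0.6500i → escape time 5
(row=0, col=1): c = -0.0800 + 0.6500i → escape time 5
(row=0, col=2): c = 0.4700 + 0.6500i → escape time 4
(row=1, col=0): c = -0.6300 + 0.2275i → escape time 5
(row=1, col=1): c = -0.0800 + 0.2275i → escape time 5
(row=1, col=2): c = 0.4700 + 0.2275i → escape time 5
(row=2, col=0): c = -0.6300 + -0.1950i → escape time 5
(row=2, col=1): c = -0.0800 + -0.1950i → escape time 5
(row=2, col=2): c = 0.4700 + -0.1950i → escape time 5
(row=3, col=0): c = -0.6300 + -0.6175i → escape time 5
(row=3, col=1): c = -0.0800 + -0.6175i → escape time 5
(row=3, col=2): c = 0.4700 + -0.6175i → escape time 5
(row=4, col=0): c = -0.6300 + -1.0400i → escape time 3
(row=4, col=1): c = -0.0800 + -1.0400i → escape time 5
(row=4, col=2): c = 0.4700 + -1.0400i → escape time 2

Answer: 554
555
555
555
352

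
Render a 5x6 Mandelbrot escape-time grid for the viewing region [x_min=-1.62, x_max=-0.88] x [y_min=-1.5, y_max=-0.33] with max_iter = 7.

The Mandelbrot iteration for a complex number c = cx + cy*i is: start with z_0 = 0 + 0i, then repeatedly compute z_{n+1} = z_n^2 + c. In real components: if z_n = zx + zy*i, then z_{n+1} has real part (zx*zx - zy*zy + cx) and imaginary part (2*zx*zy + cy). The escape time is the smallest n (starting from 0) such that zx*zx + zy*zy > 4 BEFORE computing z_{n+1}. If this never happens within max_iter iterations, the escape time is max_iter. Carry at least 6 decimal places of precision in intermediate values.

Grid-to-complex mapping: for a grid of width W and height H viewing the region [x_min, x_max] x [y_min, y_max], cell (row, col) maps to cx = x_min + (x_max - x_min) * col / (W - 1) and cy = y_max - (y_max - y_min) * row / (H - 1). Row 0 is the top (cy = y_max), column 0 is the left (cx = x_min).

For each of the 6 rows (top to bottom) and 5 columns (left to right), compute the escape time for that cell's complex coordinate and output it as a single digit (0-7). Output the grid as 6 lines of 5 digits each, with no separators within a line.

Answer: 45777
33355
33334
23333
12223
11222

Derivation:
(row=0, col=0): c = -1.6200 + -0.3300i → escape time 4
(row=0, col=1): c = -1.4350 + -0.3300i → escape time 5
(row=0, col=2): c = -1.2500 + -0.3300i → escape time 7
(row=0, col=3): c = -1.0650 + -0.3300i → escape time 7
(row=0, col=4): c = -0.8800 + -0.3300i → escape time 7
(row=1, col=0): c = -1.6200 + -0.5640i → escape time 3
(row=1, col=1): c = -1.4350 + -0.5640i → escape time 3
(row=1, col=2): c = -1.2500 + -0.5640i → escape time 3
(row=1, col=3): c = -1.0650 + -0.5640i → escape time 5
(row=1, col=4): c = -0.8800 + -0.5640i → escape time 5
(row=2, col=0): c = -1.6200 + -0.7980i → escape time 3
(row=2, col=1): c = -1.4350 + -0.7980i → escape time 3
(row=2, col=2): c = -1.2500 + -0.7980i → escape time 3
(row=2, col=3): c = -1.0650 + -0.7980i → escape time 3
(row=2, col=4): c = -0.8800 + -0.7980i → escape time 4
(row=3, col=0): c = -1.6200 + -1.0320i → escape time 2
(row=3, col=1): c = -1.4350 + -1.0320i → escape time 3
(row=3, col=2): c = -1.2500 + -1.0320i → escape time 3
(row=3, col=3): c = -1.0650 + -1.0320i → escape time 3
(row=3, col=4): c = -0.8800 + -1.0320i → escape time 3
(row=4, col=0): c = -1.6200 + -1.2660i → escape time 1
(row=4, col=1): c = -1.4350 + -1.2660i → escape time 2
(row=4, col=2): c = -1.2500 + -1.2660i → escape time 2
(row=4, col=3): c = -1.0650 + -1.2660i → escape time 2
(row=4, col=4): c = -0.8800 + -1.2660i → escape time 3
(row=5, col=0): c = -1.6200 + -1.5000i → escape time 1
(row=5, col=1): c = -1.4350 + -1.5000i → escape time 1
(row=5, col=2): c = -1.2500 + -1.5000i → escape time 2
(row=5, col=3): c = -1.0650 + -1.5000i → escape time 2
(row=5, col=4): c = -0.8800 + -1.5000i → escape time 2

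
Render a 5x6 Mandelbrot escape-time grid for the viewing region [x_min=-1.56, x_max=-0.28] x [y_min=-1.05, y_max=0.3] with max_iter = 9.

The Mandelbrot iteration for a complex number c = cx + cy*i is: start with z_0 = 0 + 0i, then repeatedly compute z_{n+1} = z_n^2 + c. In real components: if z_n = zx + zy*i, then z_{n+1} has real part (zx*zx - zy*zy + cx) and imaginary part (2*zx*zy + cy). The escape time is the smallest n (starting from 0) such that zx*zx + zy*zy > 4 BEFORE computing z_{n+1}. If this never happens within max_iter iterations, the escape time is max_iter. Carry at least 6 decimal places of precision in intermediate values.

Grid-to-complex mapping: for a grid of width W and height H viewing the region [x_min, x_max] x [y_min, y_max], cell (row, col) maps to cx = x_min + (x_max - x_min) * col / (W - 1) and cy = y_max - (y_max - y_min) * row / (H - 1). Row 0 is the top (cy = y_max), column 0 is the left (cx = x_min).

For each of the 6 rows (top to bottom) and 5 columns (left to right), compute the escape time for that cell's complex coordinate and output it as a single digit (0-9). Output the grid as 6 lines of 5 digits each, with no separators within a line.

Answer: 49999
89999
59999
34599
33459
23345

Derivation:
(row=0, col=0): c = -1.5600 + 0.3000i → escape time 4
(row=0, col=1): c = -1.2400 + 0.3000i → escape time 9
(row=0, col=2): c = -0.9200 + 0.3000i → escape time 9
(row=0, col=3): c = -0.6000 + 0.3000i → escape time 9
(row=0, col=4): c = -0.2800 + 0.3000i → escape time 9
(row=1, col=0): c = -1.5600 + 0.0300i → escape time 8
(row=1, col=1): c = -1.2400 + 0.0300i → escape time 9
(row=1, col=2): c = -0.9200 + 0.0300i → escape time 9
(row=1, col=3): c = -0.6000 + 0.0300i → escape time 9
(row=1, col=4): c = -0.2800 + 0.0300i → escape time 9
(row=2, col=0): c = -1.5600 + -0.2400i → escape time 5
(row=2, col=1): c = -1.2400 + -0.2400i → escape time 9
(row=2, col=2): c = -0.9200 + -0.2400i → escape time 9
(row=2, col=3): c = -0.6000 + -0.2400i → escape time 9
(row=2, col=4): c = -0.2800 + -0.2400i → escape time 9
(row=3, col=0): c = -1.5600 + -0.5100i → escape time 3
(row=3, col=1): c = -1.2400 + -0.5100i → escape time 4
(row=3, col=2): c = -0.9200 + -0.5100i → escape time 5
(row=3, col=3): c = -0.6000 + -0.5100i → escape time 9
(row=3, col=4): c = -0.2800 + -0.5100i → escape time 9
(row=4, col=0): c = -1.5600 + -0.7800i → escape time 3
(row=4, col=1): c = -1.2400 + -0.7800i → escape time 3
(row=4, col=2): c = -0.9200 + -0.7800i → escape time 4
(row=4, col=3): c = -0.6000 + -0.7800i → escape time 5
(row=4, col=4): c = -0.2800 + -0.7800i → escape time 9
(row=5, col=0): c = -1.5600 + -1.0500i → escape time 2
(row=5, col=1): c = -1.2400 + -1.0500i → escape time 3
(row=5, col=2): c = -0.9200 + -1.0500i → escape time 3
(row=5, col=3): c = -0.6000 + -1.0500i → escape time 4
(row=5, col=4): c = -0.2800 + -1.0500i → escape time 5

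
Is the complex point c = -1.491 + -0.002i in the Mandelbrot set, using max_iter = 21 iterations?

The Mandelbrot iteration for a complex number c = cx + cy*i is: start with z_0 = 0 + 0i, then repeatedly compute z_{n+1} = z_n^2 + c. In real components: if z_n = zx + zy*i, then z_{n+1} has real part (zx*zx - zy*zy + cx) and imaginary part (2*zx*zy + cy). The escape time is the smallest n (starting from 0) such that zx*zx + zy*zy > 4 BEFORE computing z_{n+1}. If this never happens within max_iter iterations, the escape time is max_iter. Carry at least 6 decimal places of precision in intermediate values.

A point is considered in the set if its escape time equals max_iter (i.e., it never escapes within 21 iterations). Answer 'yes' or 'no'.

Answer: no

Derivation:
z_0 = 0 + 0i, c = -1.4910 + -0.0020i
Iter 1: z = -1.4910 + -0.0020i, |z|^2 = 2.2231
Iter 2: z = 0.7321 + 0.0040i, |z|^2 = 0.5360
Iter 3: z = -0.9551 + 0.0038i, |z|^2 = 0.9122
Iter 4: z = -0.5788 + -0.0093i, |z|^2 = 0.3351
Iter 5: z = -1.1560 + 0.0087i, |z|^2 = 1.3365
Iter 6: z = -0.1547 + -0.0222i, |z|^2 = 0.0244
Iter 7: z = -1.4676 + 0.0049i, |z|^2 = 2.1538
Iter 8: z = 0.6627 + -0.0163i, |z|^2 = 0.4395
Iter 9: z = -1.0520 + -0.0236i, |z|^2 = 1.1073
Iter 10: z = -0.3848 + 0.0476i, |z|^2 = 0.1503
Iter 11: z = -1.3452 + -0.0386i, |z|^2 = 1.8111
Iter 12: z = 0.3171 + 0.1019i, |z|^2 = 0.1110
Iter 13: z = -1.4008 + 0.0626i, |z|^2 = 1.9662
Iter 14: z = 0.4673 + -0.1774i, |z|^2 = 0.2499
Iter 15: z = -1.3041 + -0.1678i, |z|^2 = 1.7288
Iter 16: z = 0.1814 + 0.4357i, |z|^2 = 0.2228
Iter 17: z = -1.6479 + 0.1561i, |z|^2 = 2.7400
Iter 18: z = 1.2003 + -0.5165i, |z|^2 = 1.7075
Iter 19: z = -0.3171 + -1.2420i, |z|^2 = 1.6431
Iter 20: z = -2.9330 + 0.7857i, |z|^2 = 9.2198
Escaped at iteration 20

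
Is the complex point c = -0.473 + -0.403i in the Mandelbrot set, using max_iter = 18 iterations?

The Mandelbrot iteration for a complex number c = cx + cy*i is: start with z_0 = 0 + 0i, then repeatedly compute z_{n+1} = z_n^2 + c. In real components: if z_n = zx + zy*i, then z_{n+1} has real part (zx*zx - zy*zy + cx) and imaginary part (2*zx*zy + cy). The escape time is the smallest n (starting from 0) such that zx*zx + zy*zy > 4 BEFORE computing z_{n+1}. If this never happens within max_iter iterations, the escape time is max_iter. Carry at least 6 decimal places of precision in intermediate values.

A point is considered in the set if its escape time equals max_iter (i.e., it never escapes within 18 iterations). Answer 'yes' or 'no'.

Answer: yes

Derivation:
z_0 = 0 + 0i, c = -0.4730 + -0.4030i
Iter 1: z = -0.4730 + -0.4030i, |z|^2 = 0.3861
Iter 2: z = -0.4117 + -0.0218i, |z|^2 = 0.1700
Iter 3: z = -0.3040 + -0.3851i, |z|^2 = 0.2407
Iter 4: z = -0.5289 + -0.1689i, |z|^2 = 0.3082
Iter 5: z = -0.2218 + -0.2244i, |z|^2 = 0.0995
Iter 6: z = -0.4741 + -0.3035i, |z|^2 = 0.3169
Iter 7: z = -0.3403 + -0.1152i, |z|^2 = 0.1291
Iter 8: z = -0.3705 + -0.3246i, |z|^2 = 0.2426
Iter 9: z = -0.4411 + -0.1625i, |z|^2 = 0.2210
Iter 10: z = -0.3048 + -0.2597i, |z|^2 = 0.1603
Iter 11: z = -0.4475 + -0.2447i, |z|^2 = 0.2601
Iter 12: z = -0.3326 + -0.1840i, |z|^2 = 0.1445
Iter 13: z = -0.3962 + -0.2806i, |z|^2 = 0.2357
Iter 14: z = -0.3947 + -0.1807i, |z|^2 = 0.1885
Iter 15: z = -0.3498 + -0.2604i, |z|^2 = 0.1902
Iter 16: z = -0.4184 + -0.2208i, |z|^2 = 0.2238
Iter 17: z = -0.3467 + -0.2182i, |z|^2 = 0.1678
Did not escape in 18 iterations → in set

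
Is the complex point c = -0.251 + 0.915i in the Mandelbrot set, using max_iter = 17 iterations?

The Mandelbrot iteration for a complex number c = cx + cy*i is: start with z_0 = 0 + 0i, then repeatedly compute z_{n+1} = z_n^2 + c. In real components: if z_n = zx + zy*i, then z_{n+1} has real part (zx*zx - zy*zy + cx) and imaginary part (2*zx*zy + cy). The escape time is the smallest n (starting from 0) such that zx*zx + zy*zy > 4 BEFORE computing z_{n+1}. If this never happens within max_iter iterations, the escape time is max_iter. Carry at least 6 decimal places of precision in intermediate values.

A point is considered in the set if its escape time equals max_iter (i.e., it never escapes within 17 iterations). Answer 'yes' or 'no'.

z_0 = 0 + 0i, c = -0.2510 + 0.9150i
Iter 1: z = -0.2510 + 0.9150i, |z|^2 = 0.9002
Iter 2: z = -1.0252 + 0.4557i, |z|^2 = 1.2587
Iter 3: z = 0.5924 + -0.0193i, |z|^2 = 0.3514
Iter 4: z = 0.0996 + 0.8921i, |z|^2 = 0.8058
Iter 5: z = -1.0369 + 1.0927i, |z|^2 = 2.2693
Iter 6: z = -0.3699 + -1.3512i, |z|^2 = 1.9625
Iter 7: z = -1.9398 + 1.9146i, |z|^2 = 7.4286
Escaped at iteration 7

Answer: no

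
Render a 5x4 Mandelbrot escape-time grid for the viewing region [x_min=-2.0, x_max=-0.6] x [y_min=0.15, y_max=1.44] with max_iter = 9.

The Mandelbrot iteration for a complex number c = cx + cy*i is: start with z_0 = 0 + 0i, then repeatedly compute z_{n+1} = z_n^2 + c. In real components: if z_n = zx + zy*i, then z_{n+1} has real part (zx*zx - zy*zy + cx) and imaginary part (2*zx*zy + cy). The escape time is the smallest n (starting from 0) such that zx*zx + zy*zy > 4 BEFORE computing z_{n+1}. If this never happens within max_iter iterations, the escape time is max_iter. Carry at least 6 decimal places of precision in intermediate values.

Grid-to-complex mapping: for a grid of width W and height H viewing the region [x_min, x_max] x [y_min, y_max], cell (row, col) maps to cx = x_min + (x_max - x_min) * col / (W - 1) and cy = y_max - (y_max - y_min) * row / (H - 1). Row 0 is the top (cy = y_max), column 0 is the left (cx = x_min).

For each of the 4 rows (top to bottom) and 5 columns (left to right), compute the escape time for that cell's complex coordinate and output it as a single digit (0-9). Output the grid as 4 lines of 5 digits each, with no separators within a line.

(row=0, col=0): c = -2.0000 + 1.4400i → escape time 1
(row=0, col=1): c = -1.6500 + 1.4400i → escape time 1
(row=0, col=2): c = -1.3000 + 1.4400i → escape time 2
(row=0, col=3): c = -0.9500 + 1.4400i → escape time 2
(row=0, col=4): c = -0.6000 + 1.4400i → escape time 2
(row=1, col=0): c = -2.0000 + 1.0100i → escape time 1
(row=1, col=1): c = -1.6500 + 1.0100i → escape time 2
(row=1, col=2): c = -1.3000 + 1.0100i → escape time 3
(row=1, col=3): c = -0.9500 + 1.0100i → escape time 3
(row=1, col=4): c = -0.6000 + 1.0100i → escape time 4
(row=2, col=0): c = -2.0000 + 0.5800i → escape time 1
(row=2, col=1): c = -1.6500 + 0.5800i → escape time 3
(row=2, col=2): c = -1.3000 + 0.5800i → escape time 3
(row=2, col=3): c = -0.9500 + 0.5800i → escape time 5
(row=2, col=4): c = -0.6000 + 0.5800i → escape time 9
(row=3, col=0): c = -2.0000 + 0.1500i → escape time 1
(row=3, col=1): c = -1.6500 + 0.1500i → escape time 5
(row=3, col=2): c = -1.3000 + 0.1500i → escape time 9
(row=3, col=3): c = -0.9500 + 0.1500i → escape time 9
(row=3, col=4): c = -0.6000 + 0.1500i → escape time 9

Answer: 11222
12334
13359
15999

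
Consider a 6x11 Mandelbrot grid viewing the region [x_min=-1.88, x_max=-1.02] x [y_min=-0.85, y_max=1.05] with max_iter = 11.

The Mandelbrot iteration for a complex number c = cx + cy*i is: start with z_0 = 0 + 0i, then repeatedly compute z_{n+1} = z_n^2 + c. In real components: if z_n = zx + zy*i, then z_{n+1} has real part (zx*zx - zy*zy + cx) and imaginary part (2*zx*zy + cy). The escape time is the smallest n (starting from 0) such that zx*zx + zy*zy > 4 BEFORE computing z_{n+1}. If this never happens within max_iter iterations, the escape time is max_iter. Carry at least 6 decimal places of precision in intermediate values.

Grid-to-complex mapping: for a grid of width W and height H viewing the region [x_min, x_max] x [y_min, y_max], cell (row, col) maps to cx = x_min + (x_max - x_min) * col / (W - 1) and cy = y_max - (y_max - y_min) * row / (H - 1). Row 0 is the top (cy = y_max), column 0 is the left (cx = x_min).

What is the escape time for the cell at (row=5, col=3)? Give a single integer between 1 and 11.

Answer: 11

Derivation:
z_0 = 0 + 0i, c = -1.3640 + 0.1000i
Iter 1: z = -1.3640 + 0.1000i, |z|^2 = 1.8705
Iter 2: z = 0.4865 + -0.1728i, |z|^2 = 0.2665
Iter 3: z = -1.1572 + -0.0681i, |z|^2 = 1.3437
Iter 4: z = -0.0296 + 0.2577i, |z|^2 = 0.0673
Iter 5: z = -1.4295 + 0.0848i, |z|^2 = 2.0507
Iter 6: z = 0.6724 + -0.1423i, |z|^2 = 0.4723
Iter 7: z = -0.9322 + -0.0914i, |z|^2 = 0.8773
Iter 8: z = -0.5034 + 0.2704i, |z|^2 = 0.3265
Iter 9: z = -1.1837 + -0.1722i, |z|^2 = 1.4309
Iter 10: z = 0.0075 + 0.5077i, |z|^2 = 0.2578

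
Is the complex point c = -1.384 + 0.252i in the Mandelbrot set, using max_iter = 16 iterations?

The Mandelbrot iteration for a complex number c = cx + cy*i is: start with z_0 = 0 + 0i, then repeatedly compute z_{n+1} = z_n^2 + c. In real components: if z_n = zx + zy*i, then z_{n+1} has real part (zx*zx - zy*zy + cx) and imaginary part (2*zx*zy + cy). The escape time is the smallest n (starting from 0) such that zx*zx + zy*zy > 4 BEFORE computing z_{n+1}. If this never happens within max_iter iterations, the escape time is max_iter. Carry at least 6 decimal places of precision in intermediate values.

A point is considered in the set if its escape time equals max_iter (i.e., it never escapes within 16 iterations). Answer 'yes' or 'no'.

Answer: no

Derivation:
z_0 = 0 + 0i, c = -1.3840 + 0.2520i
Iter 1: z = -1.3840 + 0.2520i, |z|^2 = 1.9790
Iter 2: z = 0.4680 + -0.4455i, |z|^2 = 0.4175
Iter 3: z = -1.3635 + -0.1650i, |z|^2 = 1.8864
Iter 4: z = 0.4480 + 0.7019i, |z|^2 = 0.6934
Iter 5: z = -1.6760 + 0.8809i, |z|^2 = 3.5849
Iter 6: z = 0.6490 + -2.7007i, |z|^2 = 7.7148
Escaped at iteration 6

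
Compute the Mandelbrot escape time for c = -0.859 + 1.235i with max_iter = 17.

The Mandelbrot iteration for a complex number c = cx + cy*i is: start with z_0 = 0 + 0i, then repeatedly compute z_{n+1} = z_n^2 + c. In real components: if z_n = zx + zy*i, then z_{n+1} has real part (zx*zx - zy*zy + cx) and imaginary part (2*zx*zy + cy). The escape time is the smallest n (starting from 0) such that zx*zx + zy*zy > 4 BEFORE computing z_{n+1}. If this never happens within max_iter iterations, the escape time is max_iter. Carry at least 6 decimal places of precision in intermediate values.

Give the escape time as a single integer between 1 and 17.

Answer: 3

Derivation:
z_0 = 0 + 0i, c = -0.8590 + 1.2350i
Iter 1: z = -0.8590 + 1.2350i, |z|^2 = 2.2631
Iter 2: z = -1.6463 + -0.8867i, |z|^2 = 3.4967
Iter 3: z = 1.0652 + 4.1547i, |z|^2 = 18.3963
Escaped at iteration 3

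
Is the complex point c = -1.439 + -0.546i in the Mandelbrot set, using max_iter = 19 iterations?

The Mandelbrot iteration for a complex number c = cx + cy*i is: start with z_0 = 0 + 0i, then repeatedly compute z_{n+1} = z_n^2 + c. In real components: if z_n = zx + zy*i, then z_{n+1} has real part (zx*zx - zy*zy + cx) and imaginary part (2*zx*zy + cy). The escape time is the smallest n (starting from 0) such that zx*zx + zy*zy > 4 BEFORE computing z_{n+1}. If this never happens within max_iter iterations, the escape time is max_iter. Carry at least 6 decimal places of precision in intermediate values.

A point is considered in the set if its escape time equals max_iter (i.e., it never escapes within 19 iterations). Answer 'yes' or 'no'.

z_0 = 0 + 0i, c = -1.4390 + -0.5460i
Iter 1: z = -1.4390 + -0.5460i, |z|^2 = 2.3688
Iter 2: z = 0.3336 + 1.0254i, |z|^2 = 1.1627
Iter 3: z = -2.3791 + 0.1381i, |z|^2 = 5.6793
Escaped at iteration 3

Answer: no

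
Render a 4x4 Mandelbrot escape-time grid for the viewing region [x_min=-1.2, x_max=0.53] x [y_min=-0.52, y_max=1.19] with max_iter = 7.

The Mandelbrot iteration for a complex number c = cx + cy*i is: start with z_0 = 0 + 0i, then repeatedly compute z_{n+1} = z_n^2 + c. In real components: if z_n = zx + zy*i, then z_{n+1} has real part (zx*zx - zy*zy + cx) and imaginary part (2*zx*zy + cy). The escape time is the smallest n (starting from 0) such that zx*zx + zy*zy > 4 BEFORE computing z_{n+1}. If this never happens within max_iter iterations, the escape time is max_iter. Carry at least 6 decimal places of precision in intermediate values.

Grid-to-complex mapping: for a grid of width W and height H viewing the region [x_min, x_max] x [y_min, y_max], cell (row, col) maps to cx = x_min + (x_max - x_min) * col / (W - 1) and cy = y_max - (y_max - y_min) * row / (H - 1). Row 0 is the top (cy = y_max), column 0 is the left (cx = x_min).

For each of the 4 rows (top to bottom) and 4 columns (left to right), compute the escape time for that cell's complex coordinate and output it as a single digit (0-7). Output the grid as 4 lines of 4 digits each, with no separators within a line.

Answer: 2332
3774
7775
4774

Derivation:
(row=0, col=0): c = -1.2000 + 1.1900i → escape time 2
(row=0, col=1): c = -0.6233 + 1.1900i → escape time 3
(row=0, col=2): c = -0.0467 + 1.1900i → escape time 3
(row=0, col=3): c = 0.5300 + 1.1900i → escape time 2
(row=1, col=0): c = -1.2000 + 0.6200i → escape time 3
(row=1, col=1): c = -0.6233 + 0.6200i → escape time 7
(row=1, col=2): c = -0.0467 + 0.6200i → escape time 7
(row=1, col=3): c = 0.5300 + 0.6200i → escape time 4
(row=2, col=0): c = -1.2000 + 0.0500i → escape time 7
(row=2, col=1): c = -0.6233 + 0.0500i → escape time 7
(row=2, col=2): c = -0.0467 + 0.0500i → escape time 7
(row=2, col=3): c = 0.5300 + 0.0500i → escape time 5
(row=3, col=0): c = -1.2000 + -0.5200i → escape time 4
(row=3, col=1): c = -0.6233 + -0.5200i → escape time 7
(row=3, col=2): c = -0.0467 + -0.5200i → escape time 7
(row=3, col=3): c = 0.5300 + -0.5200i → escape time 4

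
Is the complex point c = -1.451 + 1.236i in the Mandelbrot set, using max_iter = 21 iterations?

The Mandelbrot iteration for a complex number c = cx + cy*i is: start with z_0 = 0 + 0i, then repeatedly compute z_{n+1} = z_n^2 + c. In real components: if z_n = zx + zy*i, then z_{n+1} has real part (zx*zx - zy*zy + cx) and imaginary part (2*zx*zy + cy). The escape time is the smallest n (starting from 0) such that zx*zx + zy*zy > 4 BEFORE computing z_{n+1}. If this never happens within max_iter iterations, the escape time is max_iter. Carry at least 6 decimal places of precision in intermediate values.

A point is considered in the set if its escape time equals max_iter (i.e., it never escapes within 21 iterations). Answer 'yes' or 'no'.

z_0 = 0 + 0i, c = -1.4510 + 1.2360i
Iter 1: z = -1.4510 + 1.2360i, |z|^2 = 3.6331
Iter 2: z = -0.8733 + -2.3509i, |z|^2 = 6.2892
Escaped at iteration 2

Answer: no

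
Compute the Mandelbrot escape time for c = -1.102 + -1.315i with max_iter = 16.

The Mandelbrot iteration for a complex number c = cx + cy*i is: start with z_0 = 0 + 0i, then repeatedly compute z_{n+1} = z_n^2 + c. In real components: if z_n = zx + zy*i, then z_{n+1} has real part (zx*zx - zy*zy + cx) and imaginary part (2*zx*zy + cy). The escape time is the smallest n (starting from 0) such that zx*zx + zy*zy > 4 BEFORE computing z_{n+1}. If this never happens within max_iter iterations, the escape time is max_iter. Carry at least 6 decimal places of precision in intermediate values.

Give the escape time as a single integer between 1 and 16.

Answer: 2

Derivation:
z_0 = 0 + 0i, c = -1.1020 + -1.3150i
Iter 1: z = -1.1020 + -1.3150i, |z|^2 = 2.9436
Iter 2: z = -1.6168 + 1.5833i, |z|^2 = 5.1208
Escaped at iteration 2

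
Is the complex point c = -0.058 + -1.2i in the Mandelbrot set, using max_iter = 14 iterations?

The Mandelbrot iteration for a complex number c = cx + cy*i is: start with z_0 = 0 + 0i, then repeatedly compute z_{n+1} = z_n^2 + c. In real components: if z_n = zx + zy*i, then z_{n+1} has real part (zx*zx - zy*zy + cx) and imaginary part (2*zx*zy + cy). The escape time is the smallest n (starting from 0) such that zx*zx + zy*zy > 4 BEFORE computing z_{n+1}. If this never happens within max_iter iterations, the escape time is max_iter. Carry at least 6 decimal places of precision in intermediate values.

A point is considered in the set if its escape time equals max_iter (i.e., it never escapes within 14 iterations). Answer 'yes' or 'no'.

z_0 = 0 + 0i, c = -0.0580 + -1.2000i
Iter 1: z = -0.0580 + -1.2000i, |z|^2 = 1.4434
Iter 2: z = -1.4946 + -1.0608i, |z|^2 = 3.3592
Iter 3: z = 1.0506 + 1.9710i, |z|^2 = 4.9888
Escaped at iteration 3

Answer: no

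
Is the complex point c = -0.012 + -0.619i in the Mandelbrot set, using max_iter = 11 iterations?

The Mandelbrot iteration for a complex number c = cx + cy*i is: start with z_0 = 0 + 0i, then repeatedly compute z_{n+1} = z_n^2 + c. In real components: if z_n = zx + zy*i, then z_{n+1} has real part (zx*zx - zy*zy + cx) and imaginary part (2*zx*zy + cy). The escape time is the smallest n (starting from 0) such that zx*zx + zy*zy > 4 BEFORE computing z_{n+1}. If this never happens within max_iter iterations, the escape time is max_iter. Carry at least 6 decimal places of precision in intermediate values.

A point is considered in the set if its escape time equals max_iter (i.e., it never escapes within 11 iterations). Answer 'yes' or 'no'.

z_0 = 0 + 0i, c = -0.0120 + -0.6190i
Iter 1: z = -0.0120 + -0.6190i, |z|^2 = 0.3833
Iter 2: z = -0.3950 + -0.6041i, |z|^2 = 0.5210
Iter 3: z = -0.2210 + -0.1417i, |z|^2 = 0.0689
Iter 4: z = 0.0167 + -0.5564i, |z|^2 = 0.3098
Iter 5: z = -0.3213 + -0.6376i, |z|^2 = 0.5098
Iter 6: z = -0.3153 + -0.2093i, |z|^2 = 0.1432
Iter 7: z = 0.0436 + -0.4870i, |z|^2 = 0.2391
Iter 8: z = -0.2473 + -0.6615i, |z|^2 = 0.4987
Iter 9: z = -0.3885 + -0.2919i, |z|^2 = 0.2361
Iter 10: z = 0.0537 + -0.3923i, |z|^2 = 0.1567
Did not escape in 11 iterations → in set

Answer: yes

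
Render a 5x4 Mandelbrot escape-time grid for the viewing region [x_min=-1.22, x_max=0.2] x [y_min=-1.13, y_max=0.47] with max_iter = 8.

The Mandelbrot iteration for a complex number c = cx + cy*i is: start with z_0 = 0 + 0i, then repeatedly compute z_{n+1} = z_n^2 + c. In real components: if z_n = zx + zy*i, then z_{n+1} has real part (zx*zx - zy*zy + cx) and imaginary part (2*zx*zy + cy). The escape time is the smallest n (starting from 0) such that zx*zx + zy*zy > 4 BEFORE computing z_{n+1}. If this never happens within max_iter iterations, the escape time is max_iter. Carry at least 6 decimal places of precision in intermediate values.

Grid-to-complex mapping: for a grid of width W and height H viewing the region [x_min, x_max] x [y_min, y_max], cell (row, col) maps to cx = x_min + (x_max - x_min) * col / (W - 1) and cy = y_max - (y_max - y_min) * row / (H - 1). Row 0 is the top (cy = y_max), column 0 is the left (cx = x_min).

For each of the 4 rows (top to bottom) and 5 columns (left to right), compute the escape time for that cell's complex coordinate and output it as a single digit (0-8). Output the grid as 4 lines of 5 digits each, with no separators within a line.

Answer: 56888
88888
35888
33353

Derivation:
(row=0, col=0): c = -1.2200 + 0.4700i → escape time 5
(row=0, col=1): c = -0.8650 + 0.4700i → escape time 6
(row=0, col=2): c = -0.5100 + 0.4700i → escape time 8
(row=0, col=3): c = -0.1550 + 0.4700i → escape time 8
(row=0, col=4): c = 0.2000 + 0.4700i → escape time 8
(row=1, col=0): c = -1.2200 + -0.0633i → escape time 8
(row=1, col=1): c = -0.8650 + -0.0633i → escape time 8
(row=1, col=2): c = -0.5100 + -0.0633i → escape time 8
(row=1, col=3): c = -0.1550 + -0.0633i → escape time 8
(row=1, col=4): c = 0.2000 + -0.0633i → escape time 8
(row=2, col=0): c = -1.2200 + -0.5967i → escape time 3
(row=2, col=1): c = -0.8650 + -0.5967i → escape time 5
(row=2, col=2): c = -0.5100 + -0.5967i → escape time 8
(row=2, col=3): c = -0.1550 + -0.5967i → escape time 8
(row=2, col=4): c = 0.2000 + -0.5967i → escape time 8
(row=3, col=0): c = -1.2200 + -1.1300i → escape time 3
(row=3, col=1): c = -0.8650 + -1.1300i → escape time 3
(row=3, col=2): c = -0.5100 + -1.1300i → escape time 3
(row=3, col=3): c = -0.1550 + -1.1300i → escape time 5
(row=3, col=4): c = 0.2000 + -1.1300i → escape time 3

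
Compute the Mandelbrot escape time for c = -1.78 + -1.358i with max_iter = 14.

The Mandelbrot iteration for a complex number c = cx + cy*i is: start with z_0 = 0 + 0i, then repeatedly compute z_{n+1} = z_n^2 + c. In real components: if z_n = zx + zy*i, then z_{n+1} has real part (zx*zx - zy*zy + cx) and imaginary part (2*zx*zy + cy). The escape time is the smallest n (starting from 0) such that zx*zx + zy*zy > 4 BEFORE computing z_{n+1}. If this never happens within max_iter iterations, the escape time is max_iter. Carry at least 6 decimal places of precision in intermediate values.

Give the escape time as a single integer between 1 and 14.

z_0 = 0 + 0i, c = -1.7800 + -1.3580i
Iter 1: z = -1.7800 + -1.3580i, |z|^2 = 5.0126
Escaped at iteration 1

Answer: 1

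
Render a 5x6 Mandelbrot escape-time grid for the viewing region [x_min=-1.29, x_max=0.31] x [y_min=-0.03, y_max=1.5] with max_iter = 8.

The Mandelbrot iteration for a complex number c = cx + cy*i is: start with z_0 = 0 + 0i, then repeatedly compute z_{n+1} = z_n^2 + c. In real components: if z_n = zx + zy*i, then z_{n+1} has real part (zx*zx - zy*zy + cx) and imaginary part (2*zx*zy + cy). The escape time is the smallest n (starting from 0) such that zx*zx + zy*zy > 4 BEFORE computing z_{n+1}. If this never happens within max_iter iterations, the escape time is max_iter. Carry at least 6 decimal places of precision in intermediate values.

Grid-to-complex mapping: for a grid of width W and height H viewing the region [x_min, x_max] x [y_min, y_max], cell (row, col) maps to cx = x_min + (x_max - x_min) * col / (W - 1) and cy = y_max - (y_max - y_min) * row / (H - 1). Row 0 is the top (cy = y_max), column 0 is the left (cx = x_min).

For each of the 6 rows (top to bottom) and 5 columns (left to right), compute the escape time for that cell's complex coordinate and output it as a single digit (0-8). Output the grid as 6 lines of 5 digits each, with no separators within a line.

(row=0, col=0): c = -1.2900 + 1.5000i → escape time 2
(row=0, col=1): c = -0.8900 + 1.5000i → escape time 2
(row=0, col=2): c = -0.4900 + 1.5000i → escape time 2
(row=0, col=3): c = -0.0900 + 1.5000i → escape time 2
(row=0, col=4): c = 0.3100 + 1.5000i → escape time 2
(row=1, col=0): c = -1.2900 + 1.1940i → escape time 2
(row=1, col=1): c = -0.8900 + 1.1940i → escape time 3
(row=1, col=2): c = -0.4900 + 1.1940i → escape time 3
(row=1, col=3): c = -0.0900 + 1.1940i → escape time 3
(row=1, col=4): c = 0.3100 + 1.1940i → escape time 2
(row=2, col=0): c = -1.2900 + 0.8880i → escape time 3
(row=2, col=1): c = -0.8900 + 0.8880i → escape time 3
(row=2, col=2): c = -0.4900 + 0.8880i → escape time 4
(row=2, col=3): c = -0.0900 + 0.8880i → escape time 8
(row=2, col=4): c = 0.3100 + 0.8880i → escape time 4
(row=3, col=0): c = -1.2900 + 0.5820i → escape time 3
(row=3, col=1): c = -0.8900 + 0.5820i → escape time 5
(row=3, col=2): c = -0.4900 + 0.5820i → escape time 8
(row=3, col=3): c = -0.0900 + 0.5820i → escape time 8
(row=3, col=4): c = 0.3100 + 0.5820i → escape time 8
(row=4, col=0): c = -1.2900 + 0.2760i → escape time 8
(row=4, col=1): c = -0.8900 + 0.2760i → escape time 8
(row=4, col=2): c = -0.4900 + 0.2760i → escape time 8
(row=4, col=3): c = -0.0900 + 0.2760i → escape time 8
(row=4, col=4): c = 0.3100 + 0.2760i → escape time 8
(row=5, col=0): c = -1.2900 + -0.0300i → escape time 8
(row=5, col=1): c = -0.8900 + -0.0300i → escape time 8
(row=5, col=2): c = -0.4900 + -0.0300i → escape time 8
(row=5, col=3): c = -0.0900 + -0.0300i → escape time 8
(row=5, col=4): c = 0.3100 + -0.0300i → escape time 8

Answer: 22222
23332
33484
35888
88888
88888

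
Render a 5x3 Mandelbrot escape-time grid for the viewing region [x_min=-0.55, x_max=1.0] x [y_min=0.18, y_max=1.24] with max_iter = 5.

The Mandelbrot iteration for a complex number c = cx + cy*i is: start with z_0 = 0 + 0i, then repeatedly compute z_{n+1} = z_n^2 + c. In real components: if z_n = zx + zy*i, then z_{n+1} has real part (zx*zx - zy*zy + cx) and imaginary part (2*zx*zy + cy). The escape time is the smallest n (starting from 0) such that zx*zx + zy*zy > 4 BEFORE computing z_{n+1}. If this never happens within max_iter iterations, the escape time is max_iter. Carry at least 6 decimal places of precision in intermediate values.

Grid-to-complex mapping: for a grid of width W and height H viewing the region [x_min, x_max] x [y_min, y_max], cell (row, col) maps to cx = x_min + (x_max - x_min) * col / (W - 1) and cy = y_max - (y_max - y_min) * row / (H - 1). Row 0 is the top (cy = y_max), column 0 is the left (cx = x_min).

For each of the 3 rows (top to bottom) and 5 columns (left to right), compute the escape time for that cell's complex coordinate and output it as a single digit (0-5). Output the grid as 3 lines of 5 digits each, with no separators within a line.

(row=0, col=0): c = -0.5500 + 1.2400i → escape time 3
(row=0, col=1): c = -0.1625 + 1.2400i → escape time 3
(row=0, col=2): c = 0.2250 + 1.2400i → escape time 2
(row=0, col=3): c = 0.6125 + 1.2400i → escape time 2
(row=0, col=4): c = 1.0000 + 1.2400i → escape time 2
(row=1, col=0): c = -0.5500 + 0.7100i → escape time 5
(row=1, col=1): c = -0.1625 + 0.7100i → escape time 5
(row=1, col=2): c = 0.2250 + 0.7100i → escape time 5
(row=1, col=3): c = 0.6125 + 0.7100i → escape time 3
(row=1, col=4): c = 1.0000 + 0.7100i → escape time 2
(row=2, col=0): c = -0.5500 + 0.1800i → escape time 5
(row=2, col=1): c = -0.1625 + 0.1800i → escape time 5
(row=2, col=2): c = 0.2250 + 0.1800i → escape time 5
(row=2, col=3): c = 0.6125 + 0.1800i → escape time 4
(row=2, col=4): c = 1.0000 + 0.1800i → escape time 2

Answer: 33222
55532
55542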